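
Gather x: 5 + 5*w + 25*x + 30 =5*w + 25*x + 35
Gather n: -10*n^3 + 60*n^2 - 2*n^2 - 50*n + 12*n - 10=-10*n^3 + 58*n^2 - 38*n - 10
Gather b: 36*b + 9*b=45*b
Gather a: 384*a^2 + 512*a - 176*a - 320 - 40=384*a^2 + 336*a - 360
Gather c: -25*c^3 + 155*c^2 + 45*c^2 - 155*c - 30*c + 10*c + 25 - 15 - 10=-25*c^3 + 200*c^2 - 175*c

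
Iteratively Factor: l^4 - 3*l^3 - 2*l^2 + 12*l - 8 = (l - 2)*(l^3 - l^2 - 4*l + 4) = (l - 2)*(l - 1)*(l^2 - 4) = (l - 2)*(l - 1)*(l + 2)*(l - 2)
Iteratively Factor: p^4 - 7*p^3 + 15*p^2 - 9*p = (p - 1)*(p^3 - 6*p^2 + 9*p) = p*(p - 1)*(p^2 - 6*p + 9) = p*(p - 3)*(p - 1)*(p - 3)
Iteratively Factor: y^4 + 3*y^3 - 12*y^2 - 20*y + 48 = (y + 4)*(y^3 - y^2 - 8*y + 12) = (y + 3)*(y + 4)*(y^2 - 4*y + 4) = (y - 2)*(y + 3)*(y + 4)*(y - 2)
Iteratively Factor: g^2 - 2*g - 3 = (g + 1)*(g - 3)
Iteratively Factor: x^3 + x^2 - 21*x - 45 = (x + 3)*(x^2 - 2*x - 15) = (x - 5)*(x + 3)*(x + 3)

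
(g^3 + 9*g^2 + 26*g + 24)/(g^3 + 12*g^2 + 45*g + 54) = (g^2 + 6*g + 8)/(g^2 + 9*g + 18)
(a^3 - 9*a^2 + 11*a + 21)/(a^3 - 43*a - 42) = (a - 3)/(a + 6)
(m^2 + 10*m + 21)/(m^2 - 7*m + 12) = (m^2 + 10*m + 21)/(m^2 - 7*m + 12)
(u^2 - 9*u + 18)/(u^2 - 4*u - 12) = (u - 3)/(u + 2)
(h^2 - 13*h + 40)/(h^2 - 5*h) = (h - 8)/h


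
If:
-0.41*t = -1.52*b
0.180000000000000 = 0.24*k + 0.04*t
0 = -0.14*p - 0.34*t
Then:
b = 0.269736842105263*t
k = 0.75 - 0.166666666666667*t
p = -2.42857142857143*t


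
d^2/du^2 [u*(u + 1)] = 2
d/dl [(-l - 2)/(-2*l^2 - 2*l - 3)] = (2*l^2 + 2*l - 2*(l + 2)*(2*l + 1) + 3)/(2*l^2 + 2*l + 3)^2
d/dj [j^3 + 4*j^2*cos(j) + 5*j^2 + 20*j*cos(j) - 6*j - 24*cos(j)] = -4*j^2*sin(j) + 3*j^2 - 20*j*sin(j) + 8*j*cos(j) + 10*j + 24*sin(j) + 20*cos(j) - 6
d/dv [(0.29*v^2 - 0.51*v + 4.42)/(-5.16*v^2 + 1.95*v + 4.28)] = (-2.0661*v^2 + 48.0968*v - 10.8018)/(26.6256*v^4 - 20.124*v^3 - 40.3671*v^2 + 16.692*v + 18.3184)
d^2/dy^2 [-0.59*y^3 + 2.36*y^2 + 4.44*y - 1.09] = 4.72 - 3.54*y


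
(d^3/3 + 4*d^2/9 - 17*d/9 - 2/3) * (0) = 0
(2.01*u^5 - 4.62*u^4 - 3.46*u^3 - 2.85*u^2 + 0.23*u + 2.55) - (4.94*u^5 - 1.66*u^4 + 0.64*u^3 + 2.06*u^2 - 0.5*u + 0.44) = -2.93*u^5 - 2.96*u^4 - 4.1*u^3 - 4.91*u^2 + 0.73*u + 2.11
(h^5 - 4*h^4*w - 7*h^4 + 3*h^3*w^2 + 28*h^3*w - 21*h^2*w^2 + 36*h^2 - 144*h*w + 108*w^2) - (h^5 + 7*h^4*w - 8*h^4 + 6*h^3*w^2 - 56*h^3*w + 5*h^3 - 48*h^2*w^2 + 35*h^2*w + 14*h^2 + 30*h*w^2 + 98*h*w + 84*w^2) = -11*h^4*w + h^4 - 3*h^3*w^2 + 84*h^3*w - 5*h^3 + 27*h^2*w^2 - 35*h^2*w + 22*h^2 - 30*h*w^2 - 242*h*w + 24*w^2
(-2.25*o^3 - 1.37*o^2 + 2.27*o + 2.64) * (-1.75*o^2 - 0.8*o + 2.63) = 3.9375*o^5 + 4.1975*o^4 - 8.794*o^3 - 10.0391*o^2 + 3.8581*o + 6.9432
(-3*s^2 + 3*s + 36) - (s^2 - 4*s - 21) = -4*s^2 + 7*s + 57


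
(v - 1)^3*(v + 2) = v^4 - v^3 - 3*v^2 + 5*v - 2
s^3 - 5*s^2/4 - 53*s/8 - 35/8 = (s - 7/2)*(s + 1)*(s + 5/4)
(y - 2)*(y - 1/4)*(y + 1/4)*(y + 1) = y^4 - y^3 - 33*y^2/16 + y/16 + 1/8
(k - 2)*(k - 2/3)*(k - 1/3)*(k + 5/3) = k^4 - 4*k^3/3 - 25*k^2/9 + 88*k/27 - 20/27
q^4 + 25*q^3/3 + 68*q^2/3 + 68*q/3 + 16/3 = (q + 1/3)*(q + 2)^2*(q + 4)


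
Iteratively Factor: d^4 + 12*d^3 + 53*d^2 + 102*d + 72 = (d + 4)*(d^3 + 8*d^2 + 21*d + 18) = (d + 2)*(d + 4)*(d^2 + 6*d + 9) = (d + 2)*(d + 3)*(d + 4)*(d + 3)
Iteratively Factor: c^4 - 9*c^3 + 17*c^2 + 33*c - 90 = (c - 5)*(c^3 - 4*c^2 - 3*c + 18) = (c - 5)*(c - 3)*(c^2 - c - 6) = (c - 5)*(c - 3)^2*(c + 2)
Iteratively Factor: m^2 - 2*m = (m)*(m - 2)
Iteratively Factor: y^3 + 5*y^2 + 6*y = (y)*(y^2 + 5*y + 6) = y*(y + 3)*(y + 2)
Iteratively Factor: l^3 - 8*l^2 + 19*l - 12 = (l - 1)*(l^2 - 7*l + 12) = (l - 3)*(l - 1)*(l - 4)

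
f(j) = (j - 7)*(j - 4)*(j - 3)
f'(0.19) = 55.79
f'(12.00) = 157.00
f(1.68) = -16.29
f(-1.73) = -236.61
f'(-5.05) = 278.91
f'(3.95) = -2.79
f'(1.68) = 22.43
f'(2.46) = 10.27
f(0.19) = -72.91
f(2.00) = -10.00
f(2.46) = -3.78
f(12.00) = 360.00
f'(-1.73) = 118.42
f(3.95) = 0.14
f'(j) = (j - 7)*(j - 4) + (j - 7)*(j - 3) + (j - 4)*(j - 3) = 3*j^2 - 28*j + 61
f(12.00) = 360.00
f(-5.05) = -877.87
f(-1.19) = -178.10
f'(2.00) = 17.00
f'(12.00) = 157.00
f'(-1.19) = 98.57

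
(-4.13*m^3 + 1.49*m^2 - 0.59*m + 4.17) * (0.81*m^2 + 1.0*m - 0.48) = -3.3453*m^5 - 2.9231*m^4 + 2.9945*m^3 + 2.0725*m^2 + 4.4532*m - 2.0016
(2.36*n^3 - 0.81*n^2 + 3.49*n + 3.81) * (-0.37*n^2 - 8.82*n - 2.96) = -0.8732*n^5 - 20.5155*n^4 - 1.1327*n^3 - 29.7939*n^2 - 43.9346*n - 11.2776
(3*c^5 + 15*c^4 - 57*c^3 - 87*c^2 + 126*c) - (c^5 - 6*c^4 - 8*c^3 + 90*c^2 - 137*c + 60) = 2*c^5 + 21*c^4 - 49*c^3 - 177*c^2 + 263*c - 60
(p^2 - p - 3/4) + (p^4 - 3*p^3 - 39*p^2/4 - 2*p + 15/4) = p^4 - 3*p^3 - 35*p^2/4 - 3*p + 3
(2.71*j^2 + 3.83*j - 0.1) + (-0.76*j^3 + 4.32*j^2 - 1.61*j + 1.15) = -0.76*j^3 + 7.03*j^2 + 2.22*j + 1.05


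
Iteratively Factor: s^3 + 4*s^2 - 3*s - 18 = (s - 2)*(s^2 + 6*s + 9) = (s - 2)*(s + 3)*(s + 3)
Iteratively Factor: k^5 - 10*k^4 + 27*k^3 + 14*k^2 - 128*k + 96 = (k - 1)*(k^4 - 9*k^3 + 18*k^2 + 32*k - 96) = (k - 1)*(k + 2)*(k^3 - 11*k^2 + 40*k - 48) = (k - 3)*(k - 1)*(k + 2)*(k^2 - 8*k + 16) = (k - 4)*(k - 3)*(k - 1)*(k + 2)*(k - 4)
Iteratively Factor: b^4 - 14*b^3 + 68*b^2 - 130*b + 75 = (b - 1)*(b^3 - 13*b^2 + 55*b - 75) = (b - 5)*(b - 1)*(b^2 - 8*b + 15) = (b - 5)^2*(b - 1)*(b - 3)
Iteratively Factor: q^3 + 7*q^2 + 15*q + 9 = (q + 3)*(q^2 + 4*q + 3) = (q + 3)^2*(q + 1)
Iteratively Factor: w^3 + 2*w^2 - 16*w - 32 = (w + 2)*(w^2 - 16) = (w + 2)*(w + 4)*(w - 4)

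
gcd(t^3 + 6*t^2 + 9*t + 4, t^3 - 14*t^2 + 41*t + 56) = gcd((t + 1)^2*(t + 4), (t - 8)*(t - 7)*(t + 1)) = t + 1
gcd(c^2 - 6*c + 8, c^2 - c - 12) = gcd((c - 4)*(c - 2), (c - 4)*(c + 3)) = c - 4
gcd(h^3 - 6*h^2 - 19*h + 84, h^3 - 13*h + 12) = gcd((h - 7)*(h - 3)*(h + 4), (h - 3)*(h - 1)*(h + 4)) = h^2 + h - 12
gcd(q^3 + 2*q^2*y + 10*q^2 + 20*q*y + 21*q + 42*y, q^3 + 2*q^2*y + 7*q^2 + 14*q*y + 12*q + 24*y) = q^2 + 2*q*y + 3*q + 6*y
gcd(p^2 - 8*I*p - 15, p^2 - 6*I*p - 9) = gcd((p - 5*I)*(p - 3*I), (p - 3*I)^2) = p - 3*I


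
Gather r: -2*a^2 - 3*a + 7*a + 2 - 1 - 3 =-2*a^2 + 4*a - 2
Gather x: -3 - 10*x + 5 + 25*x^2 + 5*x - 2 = 25*x^2 - 5*x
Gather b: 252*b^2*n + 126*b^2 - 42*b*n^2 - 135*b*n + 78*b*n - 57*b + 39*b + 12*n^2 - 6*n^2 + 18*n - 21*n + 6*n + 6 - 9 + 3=b^2*(252*n + 126) + b*(-42*n^2 - 57*n - 18) + 6*n^2 + 3*n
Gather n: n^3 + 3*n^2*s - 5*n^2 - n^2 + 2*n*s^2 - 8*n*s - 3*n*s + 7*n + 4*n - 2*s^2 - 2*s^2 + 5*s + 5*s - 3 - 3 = n^3 + n^2*(3*s - 6) + n*(2*s^2 - 11*s + 11) - 4*s^2 + 10*s - 6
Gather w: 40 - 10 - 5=25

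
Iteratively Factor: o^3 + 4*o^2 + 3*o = (o)*(o^2 + 4*o + 3) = o*(o + 3)*(o + 1)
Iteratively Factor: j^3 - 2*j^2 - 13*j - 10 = (j + 1)*(j^2 - 3*j - 10) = (j - 5)*(j + 1)*(j + 2)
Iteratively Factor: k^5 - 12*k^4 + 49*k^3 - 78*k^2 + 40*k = (k)*(k^4 - 12*k^3 + 49*k^2 - 78*k + 40) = k*(k - 5)*(k^3 - 7*k^2 + 14*k - 8) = k*(k - 5)*(k - 1)*(k^2 - 6*k + 8) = k*(k - 5)*(k - 2)*(k - 1)*(k - 4)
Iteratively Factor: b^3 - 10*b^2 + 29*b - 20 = (b - 4)*(b^2 - 6*b + 5) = (b - 5)*(b - 4)*(b - 1)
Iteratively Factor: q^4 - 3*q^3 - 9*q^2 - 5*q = (q + 1)*(q^3 - 4*q^2 - 5*q) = (q - 5)*(q + 1)*(q^2 + q) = q*(q - 5)*(q + 1)*(q + 1)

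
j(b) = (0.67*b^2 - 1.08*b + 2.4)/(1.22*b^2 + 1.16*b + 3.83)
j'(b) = (-2.44*b - 1.16)*(0.67*b^2 - 1.08*b + 2.4)/(1.22*b^2 + 1.16*b + 3.83)^2 + (1.34*b - 1.08)/(1.22*b^2 + 1.16*b + 3.83) = (2.0948*b^2 - 0.7238*b - 6.9204)/(1.4884*b^4 + 2.8304*b^3 + 10.6908*b^2 + 8.8856*b + 14.6689)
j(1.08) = 0.31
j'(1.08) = -0.12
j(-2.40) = 1.10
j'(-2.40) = 0.11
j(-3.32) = 1.00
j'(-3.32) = 0.10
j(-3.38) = 0.99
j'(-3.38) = 0.10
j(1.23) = 0.29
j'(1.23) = -0.09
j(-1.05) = 1.08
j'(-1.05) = -0.25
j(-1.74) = 1.15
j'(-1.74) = 0.02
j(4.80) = 0.34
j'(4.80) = 0.03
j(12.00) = 0.44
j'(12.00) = 0.01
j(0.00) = 0.63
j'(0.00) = -0.47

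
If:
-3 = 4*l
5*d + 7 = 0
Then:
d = -7/5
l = -3/4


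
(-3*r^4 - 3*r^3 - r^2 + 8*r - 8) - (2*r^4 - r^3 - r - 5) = -5*r^4 - 2*r^3 - r^2 + 9*r - 3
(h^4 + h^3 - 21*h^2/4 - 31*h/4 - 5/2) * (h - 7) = h^5 - 6*h^4 - 49*h^3/4 + 29*h^2 + 207*h/4 + 35/2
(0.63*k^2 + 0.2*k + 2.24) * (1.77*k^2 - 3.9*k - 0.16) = 1.1151*k^4 - 2.103*k^3 + 3.084*k^2 - 8.768*k - 0.3584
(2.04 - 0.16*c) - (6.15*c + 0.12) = 1.92 - 6.31*c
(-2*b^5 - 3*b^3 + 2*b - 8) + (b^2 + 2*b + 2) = -2*b^5 - 3*b^3 + b^2 + 4*b - 6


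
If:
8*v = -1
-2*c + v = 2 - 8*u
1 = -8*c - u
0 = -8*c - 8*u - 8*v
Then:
No Solution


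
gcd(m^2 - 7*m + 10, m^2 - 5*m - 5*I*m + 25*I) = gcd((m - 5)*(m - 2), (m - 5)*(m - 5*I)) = m - 5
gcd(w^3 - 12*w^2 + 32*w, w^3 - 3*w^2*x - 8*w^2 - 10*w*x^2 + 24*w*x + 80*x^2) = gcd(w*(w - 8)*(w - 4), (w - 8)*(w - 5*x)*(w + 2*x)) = w - 8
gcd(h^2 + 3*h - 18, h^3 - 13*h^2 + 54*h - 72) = h - 3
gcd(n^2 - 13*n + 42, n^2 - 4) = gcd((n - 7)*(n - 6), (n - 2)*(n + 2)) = 1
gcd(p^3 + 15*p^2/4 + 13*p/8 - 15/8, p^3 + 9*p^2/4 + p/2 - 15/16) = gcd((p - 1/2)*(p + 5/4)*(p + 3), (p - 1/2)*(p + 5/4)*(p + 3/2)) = p^2 + 3*p/4 - 5/8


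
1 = 1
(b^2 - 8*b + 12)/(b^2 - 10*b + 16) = (b - 6)/(b - 8)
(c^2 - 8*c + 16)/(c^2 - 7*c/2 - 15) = 2*(-c^2 + 8*c - 16)/(-2*c^2 + 7*c + 30)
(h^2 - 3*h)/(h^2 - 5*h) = (h - 3)/(h - 5)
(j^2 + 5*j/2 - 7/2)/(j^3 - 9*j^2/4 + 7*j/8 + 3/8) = 4*(2*j + 7)/(8*j^2 - 10*j - 3)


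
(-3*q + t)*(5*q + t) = -15*q^2 + 2*q*t + t^2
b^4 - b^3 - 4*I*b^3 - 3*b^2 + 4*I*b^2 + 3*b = b*(b - 1)*(b - 3*I)*(b - I)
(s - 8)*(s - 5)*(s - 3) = s^3 - 16*s^2 + 79*s - 120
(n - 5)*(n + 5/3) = n^2 - 10*n/3 - 25/3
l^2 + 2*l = l*(l + 2)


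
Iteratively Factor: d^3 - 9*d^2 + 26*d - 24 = (d - 4)*(d^2 - 5*d + 6) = (d - 4)*(d - 2)*(d - 3)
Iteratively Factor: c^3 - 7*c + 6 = (c - 2)*(c^2 + 2*c - 3) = (c - 2)*(c + 3)*(c - 1)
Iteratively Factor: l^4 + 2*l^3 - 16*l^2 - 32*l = (l - 4)*(l^3 + 6*l^2 + 8*l) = (l - 4)*(l + 4)*(l^2 + 2*l) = l*(l - 4)*(l + 4)*(l + 2)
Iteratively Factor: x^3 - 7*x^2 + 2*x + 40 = (x - 4)*(x^2 - 3*x - 10) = (x - 5)*(x - 4)*(x + 2)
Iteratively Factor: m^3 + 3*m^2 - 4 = (m - 1)*(m^2 + 4*m + 4) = (m - 1)*(m + 2)*(m + 2)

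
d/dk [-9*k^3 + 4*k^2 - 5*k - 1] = -27*k^2 + 8*k - 5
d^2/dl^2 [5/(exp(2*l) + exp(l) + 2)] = 5*(2*(2*exp(l) + 1)^2*exp(l) - (4*exp(l) + 1)*(exp(2*l) + exp(l) + 2))*exp(l)/(exp(2*l) + exp(l) + 2)^3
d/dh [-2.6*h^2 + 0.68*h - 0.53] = 0.68 - 5.2*h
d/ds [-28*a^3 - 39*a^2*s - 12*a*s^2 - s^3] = -39*a^2 - 24*a*s - 3*s^2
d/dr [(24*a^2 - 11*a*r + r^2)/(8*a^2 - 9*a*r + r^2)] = 2*a/(a^2 - 2*a*r + r^2)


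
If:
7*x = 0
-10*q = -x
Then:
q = 0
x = 0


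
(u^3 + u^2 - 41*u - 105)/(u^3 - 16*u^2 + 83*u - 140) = (u^2 + 8*u + 15)/(u^2 - 9*u + 20)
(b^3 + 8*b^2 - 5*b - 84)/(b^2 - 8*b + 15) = (b^2 + 11*b + 28)/(b - 5)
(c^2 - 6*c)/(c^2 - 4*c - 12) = c/(c + 2)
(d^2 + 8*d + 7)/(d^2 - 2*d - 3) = (d + 7)/(d - 3)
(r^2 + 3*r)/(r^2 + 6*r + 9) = r/(r + 3)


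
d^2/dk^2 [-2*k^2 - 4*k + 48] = -4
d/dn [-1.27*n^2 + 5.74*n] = 5.74 - 2.54*n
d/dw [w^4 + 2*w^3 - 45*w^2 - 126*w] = 4*w^3 + 6*w^2 - 90*w - 126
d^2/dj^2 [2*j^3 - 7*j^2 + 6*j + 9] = 12*j - 14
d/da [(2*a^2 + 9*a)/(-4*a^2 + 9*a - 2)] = 2*(27*a^2 - 4*a - 9)/(16*a^4 - 72*a^3 + 97*a^2 - 36*a + 4)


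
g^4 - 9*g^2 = g^2*(g - 3)*(g + 3)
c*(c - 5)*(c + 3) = c^3 - 2*c^2 - 15*c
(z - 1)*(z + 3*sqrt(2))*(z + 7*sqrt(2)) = z^3 - z^2 + 10*sqrt(2)*z^2 - 10*sqrt(2)*z + 42*z - 42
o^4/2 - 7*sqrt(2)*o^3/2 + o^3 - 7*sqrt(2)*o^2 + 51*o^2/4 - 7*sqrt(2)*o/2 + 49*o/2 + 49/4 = (o/2 + 1/2)*(o + 1)*(o - 7*sqrt(2)/2)^2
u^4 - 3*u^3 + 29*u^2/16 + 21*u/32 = u*(u - 7/4)*(u - 3/2)*(u + 1/4)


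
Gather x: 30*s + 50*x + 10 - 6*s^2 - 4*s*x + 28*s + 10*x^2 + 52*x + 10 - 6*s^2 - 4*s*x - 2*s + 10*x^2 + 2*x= -12*s^2 + 56*s + 20*x^2 + x*(104 - 8*s) + 20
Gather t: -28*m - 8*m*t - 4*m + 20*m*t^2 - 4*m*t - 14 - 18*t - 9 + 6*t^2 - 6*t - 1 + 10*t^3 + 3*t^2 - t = -32*m + 10*t^3 + t^2*(20*m + 9) + t*(-12*m - 25) - 24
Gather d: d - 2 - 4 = d - 6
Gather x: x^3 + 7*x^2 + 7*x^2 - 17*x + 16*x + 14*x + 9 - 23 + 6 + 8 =x^3 + 14*x^2 + 13*x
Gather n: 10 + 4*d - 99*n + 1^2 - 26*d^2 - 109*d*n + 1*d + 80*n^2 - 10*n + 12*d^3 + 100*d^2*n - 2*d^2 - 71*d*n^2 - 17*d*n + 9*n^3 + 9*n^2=12*d^3 - 28*d^2 + 5*d + 9*n^3 + n^2*(89 - 71*d) + n*(100*d^2 - 126*d - 109) + 11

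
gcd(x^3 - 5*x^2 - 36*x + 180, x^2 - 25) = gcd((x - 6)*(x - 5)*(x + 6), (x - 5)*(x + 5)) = x - 5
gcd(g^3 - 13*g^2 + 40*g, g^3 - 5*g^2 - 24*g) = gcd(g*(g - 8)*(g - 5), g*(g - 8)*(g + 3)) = g^2 - 8*g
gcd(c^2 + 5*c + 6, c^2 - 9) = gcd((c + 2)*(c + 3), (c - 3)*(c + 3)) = c + 3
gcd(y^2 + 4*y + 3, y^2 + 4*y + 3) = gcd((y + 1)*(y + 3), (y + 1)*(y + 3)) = y^2 + 4*y + 3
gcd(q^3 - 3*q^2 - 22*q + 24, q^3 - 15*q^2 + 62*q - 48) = q^2 - 7*q + 6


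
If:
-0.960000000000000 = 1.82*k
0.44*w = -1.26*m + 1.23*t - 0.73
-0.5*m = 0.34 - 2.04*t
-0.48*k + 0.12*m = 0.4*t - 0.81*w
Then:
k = -0.53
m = -0.45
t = 0.06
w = -0.22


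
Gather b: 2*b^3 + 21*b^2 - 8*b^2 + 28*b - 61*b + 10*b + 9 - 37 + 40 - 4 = 2*b^3 + 13*b^2 - 23*b + 8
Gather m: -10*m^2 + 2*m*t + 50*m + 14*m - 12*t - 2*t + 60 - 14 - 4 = -10*m^2 + m*(2*t + 64) - 14*t + 42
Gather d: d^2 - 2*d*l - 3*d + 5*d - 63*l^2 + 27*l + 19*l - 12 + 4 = d^2 + d*(2 - 2*l) - 63*l^2 + 46*l - 8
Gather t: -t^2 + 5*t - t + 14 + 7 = -t^2 + 4*t + 21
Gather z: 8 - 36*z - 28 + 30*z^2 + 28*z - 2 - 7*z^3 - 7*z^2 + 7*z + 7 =-7*z^3 + 23*z^2 - z - 15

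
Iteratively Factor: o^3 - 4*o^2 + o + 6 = (o + 1)*(o^2 - 5*o + 6) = (o - 2)*(o + 1)*(o - 3)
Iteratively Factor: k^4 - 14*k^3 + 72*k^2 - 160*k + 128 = (k - 2)*(k^3 - 12*k^2 + 48*k - 64) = (k - 4)*(k - 2)*(k^2 - 8*k + 16) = (k - 4)^2*(k - 2)*(k - 4)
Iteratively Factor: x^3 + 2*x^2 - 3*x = (x - 1)*(x^2 + 3*x) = (x - 1)*(x + 3)*(x)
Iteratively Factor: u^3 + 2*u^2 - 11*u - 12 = (u - 3)*(u^2 + 5*u + 4) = (u - 3)*(u + 1)*(u + 4)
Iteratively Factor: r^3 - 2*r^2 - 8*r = (r + 2)*(r^2 - 4*r) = (r - 4)*(r + 2)*(r)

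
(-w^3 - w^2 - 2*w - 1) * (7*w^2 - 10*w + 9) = -7*w^5 + 3*w^4 - 13*w^3 + 4*w^2 - 8*w - 9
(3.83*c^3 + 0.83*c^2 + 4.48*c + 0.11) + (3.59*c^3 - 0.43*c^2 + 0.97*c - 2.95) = 7.42*c^3 + 0.4*c^2 + 5.45*c - 2.84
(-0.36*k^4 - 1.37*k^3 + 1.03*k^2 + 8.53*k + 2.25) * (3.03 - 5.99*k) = 2.1564*k^5 + 7.1155*k^4 - 10.3208*k^3 - 47.9738*k^2 + 12.3684*k + 6.8175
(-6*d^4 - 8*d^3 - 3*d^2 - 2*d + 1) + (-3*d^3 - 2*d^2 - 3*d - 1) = -6*d^4 - 11*d^3 - 5*d^2 - 5*d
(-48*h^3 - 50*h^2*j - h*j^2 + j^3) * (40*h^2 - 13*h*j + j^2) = -1920*h^5 - 1376*h^4*j + 562*h^3*j^2 + 3*h^2*j^3 - 14*h*j^4 + j^5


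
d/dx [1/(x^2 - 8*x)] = 2*(4 - x)/(x^2*(x - 8)^2)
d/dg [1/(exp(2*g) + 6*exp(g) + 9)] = 2*(-exp(g) - 3)*exp(g)/(exp(2*g) + 6*exp(g) + 9)^2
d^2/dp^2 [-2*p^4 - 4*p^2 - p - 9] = -24*p^2 - 8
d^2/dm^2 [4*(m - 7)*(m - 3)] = 8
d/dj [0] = 0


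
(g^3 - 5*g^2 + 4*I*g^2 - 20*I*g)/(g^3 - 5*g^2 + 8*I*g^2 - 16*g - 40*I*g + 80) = g/(g + 4*I)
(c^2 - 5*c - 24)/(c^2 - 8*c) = (c + 3)/c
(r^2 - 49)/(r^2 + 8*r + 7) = (r - 7)/(r + 1)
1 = 1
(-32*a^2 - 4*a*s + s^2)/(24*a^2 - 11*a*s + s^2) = (4*a + s)/(-3*a + s)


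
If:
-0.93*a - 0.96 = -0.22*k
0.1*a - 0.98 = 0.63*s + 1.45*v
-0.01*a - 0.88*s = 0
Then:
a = 13.5312831389183*v + 9.14528101802757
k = 57.2004241781548*v + 43.0232333943893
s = -0.153764581124072*v - 0.103923647932131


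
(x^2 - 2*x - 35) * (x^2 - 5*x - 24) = x^4 - 7*x^3 - 49*x^2 + 223*x + 840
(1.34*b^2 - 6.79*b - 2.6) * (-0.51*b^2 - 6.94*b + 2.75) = -0.6834*b^4 - 5.8367*b^3 + 52.1336*b^2 - 0.628499999999999*b - 7.15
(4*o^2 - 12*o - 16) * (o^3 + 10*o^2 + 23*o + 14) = 4*o^5 + 28*o^4 - 44*o^3 - 380*o^2 - 536*o - 224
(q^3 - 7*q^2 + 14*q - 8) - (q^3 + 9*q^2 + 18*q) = -16*q^2 - 4*q - 8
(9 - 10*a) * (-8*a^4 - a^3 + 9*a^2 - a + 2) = 80*a^5 - 62*a^4 - 99*a^3 + 91*a^2 - 29*a + 18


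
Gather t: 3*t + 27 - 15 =3*t + 12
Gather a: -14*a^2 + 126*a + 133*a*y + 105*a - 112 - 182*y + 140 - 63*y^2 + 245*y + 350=-14*a^2 + a*(133*y + 231) - 63*y^2 + 63*y + 378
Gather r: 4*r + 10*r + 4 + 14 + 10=14*r + 28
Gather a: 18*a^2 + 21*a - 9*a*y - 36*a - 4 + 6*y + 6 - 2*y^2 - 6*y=18*a^2 + a*(-9*y - 15) - 2*y^2 + 2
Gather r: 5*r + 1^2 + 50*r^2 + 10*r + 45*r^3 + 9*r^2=45*r^3 + 59*r^2 + 15*r + 1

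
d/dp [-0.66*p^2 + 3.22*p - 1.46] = 3.22 - 1.32*p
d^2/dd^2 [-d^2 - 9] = -2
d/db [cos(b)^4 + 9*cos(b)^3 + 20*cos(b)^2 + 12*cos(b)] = -(-27*sin(b)^2 + 43*cos(b) + cos(3*b) + 39)*sin(b)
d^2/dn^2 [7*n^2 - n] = 14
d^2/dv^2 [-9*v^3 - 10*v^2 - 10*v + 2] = -54*v - 20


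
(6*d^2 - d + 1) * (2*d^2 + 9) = 12*d^4 - 2*d^3 + 56*d^2 - 9*d + 9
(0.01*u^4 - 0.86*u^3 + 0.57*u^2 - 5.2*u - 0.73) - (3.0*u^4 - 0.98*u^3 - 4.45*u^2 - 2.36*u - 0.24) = -2.99*u^4 + 0.12*u^3 + 5.02*u^2 - 2.84*u - 0.49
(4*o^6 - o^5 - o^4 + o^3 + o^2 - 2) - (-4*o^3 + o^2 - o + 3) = 4*o^6 - o^5 - o^4 + 5*o^3 + o - 5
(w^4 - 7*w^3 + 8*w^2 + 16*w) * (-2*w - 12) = -2*w^5 + 2*w^4 + 68*w^3 - 128*w^2 - 192*w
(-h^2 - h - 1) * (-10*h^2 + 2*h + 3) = 10*h^4 + 8*h^3 + 5*h^2 - 5*h - 3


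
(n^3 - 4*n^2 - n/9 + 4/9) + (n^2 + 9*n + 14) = n^3 - 3*n^2 + 80*n/9 + 130/9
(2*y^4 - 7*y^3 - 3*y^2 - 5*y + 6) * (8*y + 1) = 16*y^5 - 54*y^4 - 31*y^3 - 43*y^2 + 43*y + 6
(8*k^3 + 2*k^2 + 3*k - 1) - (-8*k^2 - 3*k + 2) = 8*k^3 + 10*k^2 + 6*k - 3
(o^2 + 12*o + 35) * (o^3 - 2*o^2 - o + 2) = o^5 + 10*o^4 + 10*o^3 - 80*o^2 - 11*o + 70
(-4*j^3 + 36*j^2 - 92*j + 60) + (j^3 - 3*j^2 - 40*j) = -3*j^3 + 33*j^2 - 132*j + 60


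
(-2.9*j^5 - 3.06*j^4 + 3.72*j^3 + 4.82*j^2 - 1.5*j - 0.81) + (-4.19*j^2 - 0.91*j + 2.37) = -2.9*j^5 - 3.06*j^4 + 3.72*j^3 + 0.63*j^2 - 2.41*j + 1.56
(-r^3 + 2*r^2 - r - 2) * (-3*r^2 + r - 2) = 3*r^5 - 7*r^4 + 7*r^3 + r^2 + 4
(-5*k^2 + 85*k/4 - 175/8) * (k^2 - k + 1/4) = -5*k^4 + 105*k^3/4 - 355*k^2/8 + 435*k/16 - 175/32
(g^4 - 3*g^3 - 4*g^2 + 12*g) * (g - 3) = g^5 - 6*g^4 + 5*g^3 + 24*g^2 - 36*g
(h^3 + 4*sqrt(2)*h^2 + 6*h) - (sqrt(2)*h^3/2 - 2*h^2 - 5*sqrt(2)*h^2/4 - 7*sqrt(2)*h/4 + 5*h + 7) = -sqrt(2)*h^3/2 + h^3 + 2*h^2 + 21*sqrt(2)*h^2/4 + h + 7*sqrt(2)*h/4 - 7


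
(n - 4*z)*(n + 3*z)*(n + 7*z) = n^3 + 6*n^2*z - 19*n*z^2 - 84*z^3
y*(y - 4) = y^2 - 4*y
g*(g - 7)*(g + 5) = g^3 - 2*g^2 - 35*g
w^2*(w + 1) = w^3 + w^2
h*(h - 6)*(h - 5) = h^3 - 11*h^2 + 30*h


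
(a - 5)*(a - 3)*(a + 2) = a^3 - 6*a^2 - a + 30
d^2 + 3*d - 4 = (d - 1)*(d + 4)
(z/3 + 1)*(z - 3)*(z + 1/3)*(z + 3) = z^4/3 + 10*z^3/9 - 8*z^2/3 - 10*z - 3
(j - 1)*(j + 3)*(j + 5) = j^3 + 7*j^2 + 7*j - 15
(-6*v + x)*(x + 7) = -6*v*x - 42*v + x^2 + 7*x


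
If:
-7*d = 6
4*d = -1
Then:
No Solution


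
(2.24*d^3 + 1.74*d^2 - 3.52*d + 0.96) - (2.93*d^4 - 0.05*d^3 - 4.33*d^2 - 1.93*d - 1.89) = -2.93*d^4 + 2.29*d^3 + 6.07*d^2 - 1.59*d + 2.85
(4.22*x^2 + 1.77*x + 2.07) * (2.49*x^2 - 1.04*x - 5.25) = 10.5078*x^4 + 0.0185000000000004*x^3 - 18.8415*x^2 - 11.4453*x - 10.8675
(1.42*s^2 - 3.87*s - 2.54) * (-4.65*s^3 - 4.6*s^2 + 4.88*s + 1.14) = -6.603*s^5 + 11.4635*s^4 + 36.5426*s^3 - 5.5828*s^2 - 16.807*s - 2.8956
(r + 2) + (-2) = r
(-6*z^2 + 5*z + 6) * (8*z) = -48*z^3 + 40*z^2 + 48*z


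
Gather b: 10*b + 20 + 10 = 10*b + 30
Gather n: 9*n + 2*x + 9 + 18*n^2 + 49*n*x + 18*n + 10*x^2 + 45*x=18*n^2 + n*(49*x + 27) + 10*x^2 + 47*x + 9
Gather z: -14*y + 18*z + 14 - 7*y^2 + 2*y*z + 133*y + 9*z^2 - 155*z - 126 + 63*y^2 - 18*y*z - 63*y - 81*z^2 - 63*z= 56*y^2 + 56*y - 72*z^2 + z*(-16*y - 200) - 112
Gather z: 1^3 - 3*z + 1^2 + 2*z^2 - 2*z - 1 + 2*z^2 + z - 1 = 4*z^2 - 4*z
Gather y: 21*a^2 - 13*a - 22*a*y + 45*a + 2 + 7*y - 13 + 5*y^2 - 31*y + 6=21*a^2 + 32*a + 5*y^2 + y*(-22*a - 24) - 5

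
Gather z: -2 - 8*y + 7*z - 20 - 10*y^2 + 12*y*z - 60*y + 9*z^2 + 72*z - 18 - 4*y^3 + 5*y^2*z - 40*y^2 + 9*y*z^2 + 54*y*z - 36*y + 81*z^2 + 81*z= -4*y^3 - 50*y^2 - 104*y + z^2*(9*y + 90) + z*(5*y^2 + 66*y + 160) - 40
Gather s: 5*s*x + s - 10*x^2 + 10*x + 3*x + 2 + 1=s*(5*x + 1) - 10*x^2 + 13*x + 3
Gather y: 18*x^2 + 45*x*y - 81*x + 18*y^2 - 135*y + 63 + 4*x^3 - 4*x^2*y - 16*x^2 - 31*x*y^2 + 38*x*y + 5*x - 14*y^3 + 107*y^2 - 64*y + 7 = 4*x^3 + 2*x^2 - 76*x - 14*y^3 + y^2*(125 - 31*x) + y*(-4*x^2 + 83*x - 199) + 70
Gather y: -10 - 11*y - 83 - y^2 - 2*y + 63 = -y^2 - 13*y - 30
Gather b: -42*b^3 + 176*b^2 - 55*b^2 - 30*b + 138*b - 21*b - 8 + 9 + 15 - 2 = -42*b^3 + 121*b^2 + 87*b + 14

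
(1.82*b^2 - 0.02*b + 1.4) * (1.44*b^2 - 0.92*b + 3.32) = 2.6208*b^4 - 1.7032*b^3 + 8.0768*b^2 - 1.3544*b + 4.648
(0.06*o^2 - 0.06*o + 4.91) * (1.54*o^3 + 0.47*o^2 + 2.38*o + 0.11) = 0.0924*o^5 - 0.0642*o^4 + 7.676*o^3 + 2.1715*o^2 + 11.6792*o + 0.5401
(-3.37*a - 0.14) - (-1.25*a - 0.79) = 0.65 - 2.12*a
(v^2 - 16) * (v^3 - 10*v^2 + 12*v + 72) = v^5 - 10*v^4 - 4*v^3 + 232*v^2 - 192*v - 1152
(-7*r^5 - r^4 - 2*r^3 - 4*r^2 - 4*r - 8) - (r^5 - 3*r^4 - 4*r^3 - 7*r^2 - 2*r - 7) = -8*r^5 + 2*r^4 + 2*r^3 + 3*r^2 - 2*r - 1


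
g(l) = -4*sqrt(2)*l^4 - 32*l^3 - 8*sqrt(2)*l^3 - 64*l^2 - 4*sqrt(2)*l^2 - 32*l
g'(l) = -16*sqrt(2)*l^3 - 96*l^2 - 24*sqrt(2)*l^2 - 128*l - 8*sqrt(2)*l - 32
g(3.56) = -3859.56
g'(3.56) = -3195.68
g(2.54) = -1475.92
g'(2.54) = -1594.98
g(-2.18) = 59.70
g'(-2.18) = -111.40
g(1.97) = -749.72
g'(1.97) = -983.73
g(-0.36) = 4.42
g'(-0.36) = 2.37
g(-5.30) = 197.82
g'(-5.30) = 425.02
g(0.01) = -0.33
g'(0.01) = -33.41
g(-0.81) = 0.80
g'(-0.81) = 7.61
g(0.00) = 0.00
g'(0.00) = -32.00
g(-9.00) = -10893.13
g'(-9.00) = 7191.98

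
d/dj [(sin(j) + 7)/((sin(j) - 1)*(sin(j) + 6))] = (-14*sin(j) + cos(j)^2 - 42)*cos(j)/((sin(j) - 1)^2*(sin(j) + 6)^2)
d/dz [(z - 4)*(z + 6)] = 2*z + 2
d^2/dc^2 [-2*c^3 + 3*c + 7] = -12*c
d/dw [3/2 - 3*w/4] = -3/4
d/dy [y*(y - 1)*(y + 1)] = 3*y^2 - 1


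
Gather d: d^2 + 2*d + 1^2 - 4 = d^2 + 2*d - 3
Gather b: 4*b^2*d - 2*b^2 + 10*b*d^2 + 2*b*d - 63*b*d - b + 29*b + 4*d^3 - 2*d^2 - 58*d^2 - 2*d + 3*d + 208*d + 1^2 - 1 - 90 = b^2*(4*d - 2) + b*(10*d^2 - 61*d + 28) + 4*d^3 - 60*d^2 + 209*d - 90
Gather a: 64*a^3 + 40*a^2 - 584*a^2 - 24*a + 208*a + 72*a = 64*a^3 - 544*a^2 + 256*a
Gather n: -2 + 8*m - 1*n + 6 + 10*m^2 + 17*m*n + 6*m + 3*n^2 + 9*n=10*m^2 + 14*m + 3*n^2 + n*(17*m + 8) + 4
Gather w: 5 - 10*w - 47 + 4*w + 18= -6*w - 24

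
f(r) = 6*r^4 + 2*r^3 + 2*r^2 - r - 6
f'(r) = 24*r^3 + 6*r^2 + 4*r - 1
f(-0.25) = -5.63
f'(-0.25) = -2.00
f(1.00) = 3.00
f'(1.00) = 33.00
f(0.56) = -4.99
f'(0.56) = 7.34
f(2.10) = 135.93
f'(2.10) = 256.12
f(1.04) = 4.39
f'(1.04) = 36.65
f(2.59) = 309.57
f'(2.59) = 466.58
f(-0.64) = -4.06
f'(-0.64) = -7.39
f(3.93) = 1573.63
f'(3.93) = 1564.15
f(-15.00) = 297459.00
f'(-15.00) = -79711.00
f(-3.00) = 447.00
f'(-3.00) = -607.00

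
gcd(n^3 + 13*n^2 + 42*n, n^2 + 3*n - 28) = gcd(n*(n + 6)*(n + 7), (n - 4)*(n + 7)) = n + 7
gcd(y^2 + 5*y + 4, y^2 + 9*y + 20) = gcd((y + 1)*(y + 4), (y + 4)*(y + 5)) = y + 4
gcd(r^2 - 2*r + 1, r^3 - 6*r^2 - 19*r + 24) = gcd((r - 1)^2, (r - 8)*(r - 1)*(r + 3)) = r - 1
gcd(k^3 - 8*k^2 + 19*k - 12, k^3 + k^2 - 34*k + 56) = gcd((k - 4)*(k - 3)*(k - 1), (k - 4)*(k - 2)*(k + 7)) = k - 4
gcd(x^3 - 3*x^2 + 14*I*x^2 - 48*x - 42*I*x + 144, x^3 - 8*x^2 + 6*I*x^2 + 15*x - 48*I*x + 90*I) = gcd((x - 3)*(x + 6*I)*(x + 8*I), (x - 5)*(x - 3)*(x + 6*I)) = x^2 + x*(-3 + 6*I) - 18*I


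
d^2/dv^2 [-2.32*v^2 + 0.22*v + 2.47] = -4.64000000000000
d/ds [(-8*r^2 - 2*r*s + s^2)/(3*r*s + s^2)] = r*(24*r^2 + 16*r*s + 5*s^2)/(s^2*(9*r^2 + 6*r*s + s^2))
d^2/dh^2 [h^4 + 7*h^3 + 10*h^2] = 12*h^2 + 42*h + 20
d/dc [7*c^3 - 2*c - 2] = 21*c^2 - 2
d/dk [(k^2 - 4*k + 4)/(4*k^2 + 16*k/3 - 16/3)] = 12*k*(k - 2)/(9*k^4 + 24*k^3 - 8*k^2 - 32*k + 16)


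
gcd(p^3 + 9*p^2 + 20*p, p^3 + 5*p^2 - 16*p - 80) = p^2 + 9*p + 20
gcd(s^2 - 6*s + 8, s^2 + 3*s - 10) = s - 2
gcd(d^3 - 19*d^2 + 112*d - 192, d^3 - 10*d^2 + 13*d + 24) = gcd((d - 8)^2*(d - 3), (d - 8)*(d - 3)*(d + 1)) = d^2 - 11*d + 24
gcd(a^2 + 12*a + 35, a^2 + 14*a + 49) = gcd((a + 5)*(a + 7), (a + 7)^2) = a + 7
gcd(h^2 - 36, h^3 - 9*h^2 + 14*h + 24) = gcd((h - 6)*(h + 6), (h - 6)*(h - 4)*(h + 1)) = h - 6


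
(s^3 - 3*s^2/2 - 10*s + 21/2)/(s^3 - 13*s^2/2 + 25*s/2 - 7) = (s + 3)/(s - 2)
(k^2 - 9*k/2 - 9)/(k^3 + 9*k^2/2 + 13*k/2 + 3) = (k - 6)/(k^2 + 3*k + 2)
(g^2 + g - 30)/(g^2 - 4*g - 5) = (g + 6)/(g + 1)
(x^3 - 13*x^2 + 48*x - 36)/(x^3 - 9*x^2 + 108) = (x - 1)/(x + 3)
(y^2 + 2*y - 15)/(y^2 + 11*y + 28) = (y^2 + 2*y - 15)/(y^2 + 11*y + 28)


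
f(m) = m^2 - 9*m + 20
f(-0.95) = 29.45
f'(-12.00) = -33.00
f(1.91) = 6.46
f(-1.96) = 41.48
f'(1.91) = -5.18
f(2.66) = 3.14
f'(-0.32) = -9.64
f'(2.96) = -3.08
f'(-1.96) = -12.92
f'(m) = 2*m - 9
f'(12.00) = 15.00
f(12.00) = 56.00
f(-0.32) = 22.98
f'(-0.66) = -10.32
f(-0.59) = 25.66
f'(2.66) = -3.68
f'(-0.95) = -10.90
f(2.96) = 2.12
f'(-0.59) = -10.18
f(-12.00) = 272.00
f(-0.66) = 26.38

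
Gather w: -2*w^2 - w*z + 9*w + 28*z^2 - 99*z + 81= -2*w^2 + w*(9 - z) + 28*z^2 - 99*z + 81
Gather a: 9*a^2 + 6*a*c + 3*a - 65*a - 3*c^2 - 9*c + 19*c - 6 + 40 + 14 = 9*a^2 + a*(6*c - 62) - 3*c^2 + 10*c + 48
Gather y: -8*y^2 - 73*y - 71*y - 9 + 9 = -8*y^2 - 144*y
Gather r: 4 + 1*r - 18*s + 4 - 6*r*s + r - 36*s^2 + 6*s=r*(2 - 6*s) - 36*s^2 - 12*s + 8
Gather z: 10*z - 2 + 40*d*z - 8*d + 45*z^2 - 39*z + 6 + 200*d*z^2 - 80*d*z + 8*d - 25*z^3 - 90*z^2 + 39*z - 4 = -25*z^3 + z^2*(200*d - 45) + z*(10 - 40*d)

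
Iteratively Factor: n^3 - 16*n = (n - 4)*(n^2 + 4*n) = n*(n - 4)*(n + 4)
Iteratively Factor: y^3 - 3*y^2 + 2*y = (y)*(y^2 - 3*y + 2) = y*(y - 2)*(y - 1)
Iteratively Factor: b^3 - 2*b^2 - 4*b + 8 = (b - 2)*(b^2 - 4) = (b - 2)*(b + 2)*(b - 2)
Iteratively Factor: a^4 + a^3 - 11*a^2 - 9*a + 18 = (a + 2)*(a^3 - a^2 - 9*a + 9) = (a + 2)*(a + 3)*(a^2 - 4*a + 3) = (a - 1)*(a + 2)*(a + 3)*(a - 3)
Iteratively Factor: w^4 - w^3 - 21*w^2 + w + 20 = (w - 5)*(w^3 + 4*w^2 - w - 4) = (w - 5)*(w + 1)*(w^2 + 3*w - 4) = (w - 5)*(w - 1)*(w + 1)*(w + 4)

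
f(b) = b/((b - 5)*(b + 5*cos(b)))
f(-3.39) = -0.05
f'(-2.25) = -0.03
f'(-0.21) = -0.04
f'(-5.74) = 0.43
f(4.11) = -3.62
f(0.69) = -0.04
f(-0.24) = 0.01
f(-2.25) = -0.06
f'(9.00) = 0.05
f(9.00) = 0.51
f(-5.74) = -0.37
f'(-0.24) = -0.04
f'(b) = b*(5*sin(b) - 1)/((b - 5)*(b + 5*cos(b))^2) - b/((b - 5)^2*(b + 5*cos(b))) + 1/((b - 5)*(b + 5*cos(b)))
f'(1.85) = -11.10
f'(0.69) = -0.08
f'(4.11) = 9.56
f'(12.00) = -0.03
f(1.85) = -1.24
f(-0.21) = 0.01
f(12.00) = 0.11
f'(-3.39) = 0.01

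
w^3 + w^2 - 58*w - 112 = (w - 8)*(w + 2)*(w + 7)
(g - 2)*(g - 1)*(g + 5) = g^3 + 2*g^2 - 13*g + 10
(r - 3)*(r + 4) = r^2 + r - 12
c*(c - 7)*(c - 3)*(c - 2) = c^4 - 12*c^3 + 41*c^2 - 42*c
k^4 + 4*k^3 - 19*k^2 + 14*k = k*(k - 2)*(k - 1)*(k + 7)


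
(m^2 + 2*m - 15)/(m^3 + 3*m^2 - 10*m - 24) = (m + 5)/(m^2 + 6*m + 8)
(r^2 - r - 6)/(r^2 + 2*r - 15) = (r + 2)/(r + 5)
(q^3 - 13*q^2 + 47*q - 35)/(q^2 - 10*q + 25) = (q^2 - 8*q + 7)/(q - 5)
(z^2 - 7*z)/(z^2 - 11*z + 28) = z/(z - 4)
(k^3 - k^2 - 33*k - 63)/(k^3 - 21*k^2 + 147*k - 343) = (k^2 + 6*k + 9)/(k^2 - 14*k + 49)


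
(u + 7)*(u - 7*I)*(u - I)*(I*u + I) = I*u^4 + 8*u^3 + 8*I*u^3 + 64*u^2 + 56*u - 56*I*u - 49*I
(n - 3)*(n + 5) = n^2 + 2*n - 15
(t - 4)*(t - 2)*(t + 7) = t^3 + t^2 - 34*t + 56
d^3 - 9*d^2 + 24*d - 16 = (d - 4)^2*(d - 1)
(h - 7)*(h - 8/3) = h^2 - 29*h/3 + 56/3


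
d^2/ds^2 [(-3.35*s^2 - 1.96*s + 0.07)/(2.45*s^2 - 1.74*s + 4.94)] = (-52.0919*s^3 + 245.79135*s^2 + 140.54082*s - 198.469428)/(14.706125*s^6 - 31.33305*s^5 + 111.20991*s^4 - 131.623344*s^3 + 224.235492*s^2 - 127.386792*s + 120.553784)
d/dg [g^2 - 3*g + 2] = 2*g - 3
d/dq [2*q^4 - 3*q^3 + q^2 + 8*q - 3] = 8*q^3 - 9*q^2 + 2*q + 8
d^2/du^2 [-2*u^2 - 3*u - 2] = -4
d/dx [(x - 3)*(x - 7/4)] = 2*x - 19/4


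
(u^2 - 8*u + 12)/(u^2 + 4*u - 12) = (u - 6)/(u + 6)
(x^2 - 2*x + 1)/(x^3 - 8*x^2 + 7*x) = (x - 1)/(x*(x - 7))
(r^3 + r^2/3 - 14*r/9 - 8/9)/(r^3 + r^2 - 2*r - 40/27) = 3*(r + 1)/(3*r + 5)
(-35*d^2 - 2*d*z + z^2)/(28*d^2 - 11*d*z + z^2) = (5*d + z)/(-4*d + z)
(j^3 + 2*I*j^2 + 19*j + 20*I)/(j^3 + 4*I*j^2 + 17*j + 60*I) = (j + I)/(j + 3*I)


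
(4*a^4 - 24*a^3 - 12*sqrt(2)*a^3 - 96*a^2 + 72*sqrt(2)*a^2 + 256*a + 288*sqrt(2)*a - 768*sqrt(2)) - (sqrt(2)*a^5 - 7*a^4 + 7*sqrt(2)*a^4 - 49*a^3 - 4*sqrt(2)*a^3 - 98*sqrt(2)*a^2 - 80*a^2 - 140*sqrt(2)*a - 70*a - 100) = -sqrt(2)*a^5 - 7*sqrt(2)*a^4 + 11*a^4 - 8*sqrt(2)*a^3 + 25*a^3 - 16*a^2 + 170*sqrt(2)*a^2 + 326*a + 428*sqrt(2)*a - 768*sqrt(2) + 100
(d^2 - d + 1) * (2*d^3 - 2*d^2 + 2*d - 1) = 2*d^5 - 4*d^4 + 6*d^3 - 5*d^2 + 3*d - 1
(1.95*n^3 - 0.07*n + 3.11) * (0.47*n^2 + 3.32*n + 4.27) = 0.9165*n^5 + 6.474*n^4 + 8.2936*n^3 + 1.2293*n^2 + 10.0263*n + 13.2797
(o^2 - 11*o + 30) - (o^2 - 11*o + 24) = 6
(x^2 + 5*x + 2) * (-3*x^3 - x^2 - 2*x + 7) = -3*x^5 - 16*x^4 - 13*x^3 - 5*x^2 + 31*x + 14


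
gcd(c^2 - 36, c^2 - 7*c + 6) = c - 6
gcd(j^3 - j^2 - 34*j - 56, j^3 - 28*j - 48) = j^2 + 6*j + 8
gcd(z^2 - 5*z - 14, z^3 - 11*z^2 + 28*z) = z - 7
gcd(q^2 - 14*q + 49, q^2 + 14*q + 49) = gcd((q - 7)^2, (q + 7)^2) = 1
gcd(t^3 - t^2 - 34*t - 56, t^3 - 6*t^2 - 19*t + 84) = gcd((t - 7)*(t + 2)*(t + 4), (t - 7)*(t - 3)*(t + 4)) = t^2 - 3*t - 28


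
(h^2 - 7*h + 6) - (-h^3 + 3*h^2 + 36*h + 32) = h^3 - 2*h^2 - 43*h - 26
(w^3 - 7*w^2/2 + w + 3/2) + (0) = w^3 - 7*w^2/2 + w + 3/2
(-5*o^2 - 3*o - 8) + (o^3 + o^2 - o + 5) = o^3 - 4*o^2 - 4*o - 3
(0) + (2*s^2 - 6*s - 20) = 2*s^2 - 6*s - 20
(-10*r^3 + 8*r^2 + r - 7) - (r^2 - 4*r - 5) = -10*r^3 + 7*r^2 + 5*r - 2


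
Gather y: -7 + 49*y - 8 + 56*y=105*y - 15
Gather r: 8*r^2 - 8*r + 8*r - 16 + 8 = 8*r^2 - 8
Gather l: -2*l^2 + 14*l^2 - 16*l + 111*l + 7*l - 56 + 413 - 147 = 12*l^2 + 102*l + 210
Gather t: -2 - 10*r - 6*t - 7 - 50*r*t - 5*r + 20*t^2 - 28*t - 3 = -15*r + 20*t^2 + t*(-50*r - 34) - 12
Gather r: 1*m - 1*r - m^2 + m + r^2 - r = -m^2 + 2*m + r^2 - 2*r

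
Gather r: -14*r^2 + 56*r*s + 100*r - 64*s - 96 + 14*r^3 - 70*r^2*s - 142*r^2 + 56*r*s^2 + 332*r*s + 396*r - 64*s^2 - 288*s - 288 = 14*r^3 + r^2*(-70*s - 156) + r*(56*s^2 + 388*s + 496) - 64*s^2 - 352*s - 384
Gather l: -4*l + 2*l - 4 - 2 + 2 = -2*l - 4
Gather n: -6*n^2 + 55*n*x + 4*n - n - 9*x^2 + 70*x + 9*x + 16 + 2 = -6*n^2 + n*(55*x + 3) - 9*x^2 + 79*x + 18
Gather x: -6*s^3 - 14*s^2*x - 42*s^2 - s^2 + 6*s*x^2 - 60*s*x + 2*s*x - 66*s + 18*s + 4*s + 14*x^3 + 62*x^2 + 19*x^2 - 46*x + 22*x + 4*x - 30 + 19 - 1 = -6*s^3 - 43*s^2 - 44*s + 14*x^3 + x^2*(6*s + 81) + x*(-14*s^2 - 58*s - 20) - 12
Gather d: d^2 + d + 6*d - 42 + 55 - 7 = d^2 + 7*d + 6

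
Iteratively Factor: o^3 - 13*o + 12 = (o - 3)*(o^2 + 3*o - 4) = (o - 3)*(o - 1)*(o + 4)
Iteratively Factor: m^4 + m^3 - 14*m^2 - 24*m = (m)*(m^3 + m^2 - 14*m - 24) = m*(m + 2)*(m^2 - m - 12) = m*(m + 2)*(m + 3)*(m - 4)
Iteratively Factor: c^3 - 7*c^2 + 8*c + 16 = (c - 4)*(c^2 - 3*c - 4) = (c - 4)^2*(c + 1)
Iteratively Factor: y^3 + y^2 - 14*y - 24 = (y + 3)*(y^2 - 2*y - 8) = (y - 4)*(y + 3)*(y + 2)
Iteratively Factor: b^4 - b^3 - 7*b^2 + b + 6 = (b - 3)*(b^3 + 2*b^2 - b - 2) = (b - 3)*(b + 1)*(b^2 + b - 2) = (b - 3)*(b - 1)*(b + 1)*(b + 2)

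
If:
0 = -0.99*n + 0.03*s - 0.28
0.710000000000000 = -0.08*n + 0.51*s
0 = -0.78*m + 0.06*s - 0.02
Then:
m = 0.08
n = -0.24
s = 1.35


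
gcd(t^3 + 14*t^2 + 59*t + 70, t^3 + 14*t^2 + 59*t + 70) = t^3 + 14*t^2 + 59*t + 70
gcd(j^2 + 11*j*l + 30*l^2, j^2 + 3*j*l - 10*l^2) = j + 5*l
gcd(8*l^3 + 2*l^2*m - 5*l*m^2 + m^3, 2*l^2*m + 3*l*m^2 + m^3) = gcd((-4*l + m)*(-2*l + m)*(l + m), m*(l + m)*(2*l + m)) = l + m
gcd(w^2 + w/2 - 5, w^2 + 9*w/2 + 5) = w + 5/2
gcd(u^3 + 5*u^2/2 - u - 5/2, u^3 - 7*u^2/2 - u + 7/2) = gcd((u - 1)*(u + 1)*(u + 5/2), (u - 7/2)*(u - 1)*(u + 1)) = u^2 - 1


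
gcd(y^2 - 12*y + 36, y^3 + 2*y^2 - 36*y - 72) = y - 6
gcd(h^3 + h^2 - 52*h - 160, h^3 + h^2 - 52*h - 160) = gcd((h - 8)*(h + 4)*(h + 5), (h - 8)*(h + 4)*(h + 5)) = h^3 + h^2 - 52*h - 160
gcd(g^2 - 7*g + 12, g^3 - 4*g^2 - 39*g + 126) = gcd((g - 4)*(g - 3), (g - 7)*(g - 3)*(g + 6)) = g - 3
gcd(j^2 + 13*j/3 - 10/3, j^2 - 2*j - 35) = j + 5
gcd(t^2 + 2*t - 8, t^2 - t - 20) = t + 4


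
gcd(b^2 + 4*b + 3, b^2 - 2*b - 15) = b + 3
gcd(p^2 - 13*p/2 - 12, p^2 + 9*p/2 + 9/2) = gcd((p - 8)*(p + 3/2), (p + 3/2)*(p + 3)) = p + 3/2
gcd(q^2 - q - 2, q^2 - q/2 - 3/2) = q + 1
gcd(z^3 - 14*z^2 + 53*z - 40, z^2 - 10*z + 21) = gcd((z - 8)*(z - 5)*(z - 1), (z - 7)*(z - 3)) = 1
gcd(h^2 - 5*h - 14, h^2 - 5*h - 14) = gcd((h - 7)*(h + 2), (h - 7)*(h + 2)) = h^2 - 5*h - 14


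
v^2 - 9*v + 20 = (v - 5)*(v - 4)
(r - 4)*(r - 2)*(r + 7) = r^3 + r^2 - 34*r + 56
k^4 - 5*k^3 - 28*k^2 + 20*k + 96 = (k - 8)*(k - 2)*(k + 2)*(k + 3)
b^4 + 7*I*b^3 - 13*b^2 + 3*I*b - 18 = (b - I)*(b + 2*I)*(b + 3*I)^2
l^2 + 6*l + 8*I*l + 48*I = (l + 6)*(l + 8*I)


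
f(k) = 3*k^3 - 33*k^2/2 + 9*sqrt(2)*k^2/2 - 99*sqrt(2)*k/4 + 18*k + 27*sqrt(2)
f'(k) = 9*k^2 - 33*k + 9*sqrt(2)*k - 99*sqrt(2)/4 + 18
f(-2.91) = -72.10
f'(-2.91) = 118.20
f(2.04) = -13.21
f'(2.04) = -20.90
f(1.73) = -6.03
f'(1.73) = -25.14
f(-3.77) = -202.53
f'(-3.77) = 187.34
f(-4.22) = -296.03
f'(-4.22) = 228.82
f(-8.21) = -2165.61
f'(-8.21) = 756.07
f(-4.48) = -358.83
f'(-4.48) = 254.45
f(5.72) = 170.75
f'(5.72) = 161.51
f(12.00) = 3558.57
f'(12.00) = 1035.73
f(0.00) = 38.18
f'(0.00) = -17.00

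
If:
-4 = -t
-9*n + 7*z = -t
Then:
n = 7*z/9 + 4/9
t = 4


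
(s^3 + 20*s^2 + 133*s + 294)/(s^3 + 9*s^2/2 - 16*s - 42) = 2*(s^2 + 14*s + 49)/(2*s^2 - 3*s - 14)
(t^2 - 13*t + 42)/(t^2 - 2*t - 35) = (t - 6)/(t + 5)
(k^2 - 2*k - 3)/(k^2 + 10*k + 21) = (k^2 - 2*k - 3)/(k^2 + 10*k + 21)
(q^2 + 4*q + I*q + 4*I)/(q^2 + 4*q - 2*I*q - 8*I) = (q + I)/(q - 2*I)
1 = 1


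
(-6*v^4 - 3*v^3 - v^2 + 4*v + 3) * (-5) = 30*v^4 + 15*v^3 + 5*v^2 - 20*v - 15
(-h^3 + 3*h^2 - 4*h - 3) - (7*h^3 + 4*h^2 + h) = -8*h^3 - h^2 - 5*h - 3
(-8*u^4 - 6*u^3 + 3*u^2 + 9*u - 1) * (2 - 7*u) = 56*u^5 + 26*u^4 - 33*u^3 - 57*u^2 + 25*u - 2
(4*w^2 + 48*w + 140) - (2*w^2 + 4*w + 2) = 2*w^2 + 44*w + 138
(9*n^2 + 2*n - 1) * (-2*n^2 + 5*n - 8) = -18*n^4 + 41*n^3 - 60*n^2 - 21*n + 8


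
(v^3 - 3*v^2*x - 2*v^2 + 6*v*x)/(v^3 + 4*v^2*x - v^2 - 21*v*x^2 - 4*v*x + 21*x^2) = v*(v - 2)/(v^2 + 7*v*x - v - 7*x)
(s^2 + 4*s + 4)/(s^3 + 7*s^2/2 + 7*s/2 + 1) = 2*(s + 2)/(2*s^2 + 3*s + 1)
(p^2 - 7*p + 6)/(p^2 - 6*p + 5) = (p - 6)/(p - 5)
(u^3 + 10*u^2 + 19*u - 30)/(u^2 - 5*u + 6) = (u^3 + 10*u^2 + 19*u - 30)/(u^2 - 5*u + 6)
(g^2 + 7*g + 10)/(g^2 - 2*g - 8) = (g + 5)/(g - 4)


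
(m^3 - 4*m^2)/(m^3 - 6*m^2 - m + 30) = m^2*(m - 4)/(m^3 - 6*m^2 - m + 30)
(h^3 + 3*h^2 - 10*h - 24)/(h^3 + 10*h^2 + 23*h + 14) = (h^2 + h - 12)/(h^2 + 8*h + 7)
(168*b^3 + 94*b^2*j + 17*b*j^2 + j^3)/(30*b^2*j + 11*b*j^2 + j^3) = (28*b^2 + 11*b*j + j^2)/(j*(5*b + j))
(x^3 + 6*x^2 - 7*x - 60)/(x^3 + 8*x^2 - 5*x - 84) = (x + 5)/(x + 7)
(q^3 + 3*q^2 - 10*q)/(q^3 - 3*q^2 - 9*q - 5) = q*(-q^2 - 3*q + 10)/(-q^3 + 3*q^2 + 9*q + 5)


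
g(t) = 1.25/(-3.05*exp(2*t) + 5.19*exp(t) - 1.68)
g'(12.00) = 0.00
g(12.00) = 0.00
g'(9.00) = 0.00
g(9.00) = 0.00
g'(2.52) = 0.01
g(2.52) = -0.00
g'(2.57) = 0.01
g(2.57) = -0.00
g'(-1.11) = -14.47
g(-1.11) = -4.15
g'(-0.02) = 4.25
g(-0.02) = 2.62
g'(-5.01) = -0.02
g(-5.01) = -0.76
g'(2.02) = 0.02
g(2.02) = -0.01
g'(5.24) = 0.00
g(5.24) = -0.00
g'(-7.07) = -0.00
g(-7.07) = -0.75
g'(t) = 1.25*(6.1*exp(2*t) - 5.19*exp(t))/(-3.05*exp(2*t) + 5.19*exp(t) - 1.68)^2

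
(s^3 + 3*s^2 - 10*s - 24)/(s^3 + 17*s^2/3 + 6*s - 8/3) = 3*(s - 3)/(3*s - 1)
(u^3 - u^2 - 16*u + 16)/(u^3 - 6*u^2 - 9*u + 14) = (u^2 - 16)/(u^2 - 5*u - 14)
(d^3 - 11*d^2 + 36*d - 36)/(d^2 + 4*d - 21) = (d^2 - 8*d + 12)/(d + 7)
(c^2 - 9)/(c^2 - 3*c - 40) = (9 - c^2)/(-c^2 + 3*c + 40)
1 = 1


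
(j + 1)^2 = j^2 + 2*j + 1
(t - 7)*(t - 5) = t^2 - 12*t + 35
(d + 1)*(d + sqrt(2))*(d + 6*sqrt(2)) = d^3 + d^2 + 7*sqrt(2)*d^2 + 7*sqrt(2)*d + 12*d + 12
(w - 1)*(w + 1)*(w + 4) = w^3 + 4*w^2 - w - 4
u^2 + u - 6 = (u - 2)*(u + 3)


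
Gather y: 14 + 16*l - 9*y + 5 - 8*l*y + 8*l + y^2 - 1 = 24*l + y^2 + y*(-8*l - 9) + 18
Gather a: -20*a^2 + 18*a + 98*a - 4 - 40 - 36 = -20*a^2 + 116*a - 80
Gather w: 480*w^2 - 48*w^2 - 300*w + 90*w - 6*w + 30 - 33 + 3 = 432*w^2 - 216*w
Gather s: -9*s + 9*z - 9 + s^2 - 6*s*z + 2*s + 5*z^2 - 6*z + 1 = s^2 + s*(-6*z - 7) + 5*z^2 + 3*z - 8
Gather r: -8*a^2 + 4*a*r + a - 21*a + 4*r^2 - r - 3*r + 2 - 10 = -8*a^2 - 20*a + 4*r^2 + r*(4*a - 4) - 8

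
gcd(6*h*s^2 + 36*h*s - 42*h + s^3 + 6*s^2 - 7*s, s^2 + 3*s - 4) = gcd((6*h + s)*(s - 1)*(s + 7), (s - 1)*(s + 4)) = s - 1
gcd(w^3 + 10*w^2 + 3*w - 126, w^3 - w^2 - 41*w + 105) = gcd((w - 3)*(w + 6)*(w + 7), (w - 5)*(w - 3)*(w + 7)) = w^2 + 4*w - 21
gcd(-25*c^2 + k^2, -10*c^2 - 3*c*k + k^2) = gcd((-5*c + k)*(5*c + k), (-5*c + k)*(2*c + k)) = 5*c - k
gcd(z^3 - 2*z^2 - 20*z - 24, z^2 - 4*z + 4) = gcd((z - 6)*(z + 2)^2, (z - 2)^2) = 1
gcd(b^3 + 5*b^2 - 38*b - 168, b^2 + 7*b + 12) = b + 4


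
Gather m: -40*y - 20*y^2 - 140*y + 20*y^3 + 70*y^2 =20*y^3 + 50*y^2 - 180*y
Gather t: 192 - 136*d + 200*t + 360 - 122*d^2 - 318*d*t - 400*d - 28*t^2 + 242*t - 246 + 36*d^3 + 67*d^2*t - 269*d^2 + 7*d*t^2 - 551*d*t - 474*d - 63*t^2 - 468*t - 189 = 36*d^3 - 391*d^2 - 1010*d + t^2*(7*d - 91) + t*(67*d^2 - 869*d - 26) + 117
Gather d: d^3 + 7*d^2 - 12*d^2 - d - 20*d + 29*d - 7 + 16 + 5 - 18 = d^3 - 5*d^2 + 8*d - 4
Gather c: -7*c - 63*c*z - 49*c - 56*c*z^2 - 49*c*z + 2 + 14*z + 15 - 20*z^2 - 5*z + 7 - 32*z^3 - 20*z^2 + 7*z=c*(-56*z^2 - 112*z - 56) - 32*z^3 - 40*z^2 + 16*z + 24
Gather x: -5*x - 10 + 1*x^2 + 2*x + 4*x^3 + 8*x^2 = 4*x^3 + 9*x^2 - 3*x - 10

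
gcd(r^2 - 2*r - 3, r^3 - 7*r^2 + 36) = r - 3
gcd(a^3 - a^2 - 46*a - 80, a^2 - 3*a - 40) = a^2 - 3*a - 40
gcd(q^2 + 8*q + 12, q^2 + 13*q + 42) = q + 6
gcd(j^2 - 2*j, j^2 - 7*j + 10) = j - 2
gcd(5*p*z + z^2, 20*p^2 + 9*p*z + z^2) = 5*p + z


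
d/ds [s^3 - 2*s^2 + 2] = s*(3*s - 4)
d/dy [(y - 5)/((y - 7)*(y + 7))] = (-y^2 + 10*y - 49)/(y^4 - 98*y^2 + 2401)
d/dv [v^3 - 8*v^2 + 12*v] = 3*v^2 - 16*v + 12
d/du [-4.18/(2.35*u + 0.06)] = 9.823/(2.35*u + 0.06)^2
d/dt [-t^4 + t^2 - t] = -4*t^3 + 2*t - 1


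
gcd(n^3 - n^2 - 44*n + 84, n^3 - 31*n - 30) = n - 6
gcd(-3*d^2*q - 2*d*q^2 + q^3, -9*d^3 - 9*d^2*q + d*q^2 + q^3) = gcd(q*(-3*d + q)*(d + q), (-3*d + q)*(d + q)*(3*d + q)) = -3*d^2 - 2*d*q + q^2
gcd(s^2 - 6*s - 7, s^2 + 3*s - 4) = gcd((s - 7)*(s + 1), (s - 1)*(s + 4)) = 1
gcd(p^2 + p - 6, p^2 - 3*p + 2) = p - 2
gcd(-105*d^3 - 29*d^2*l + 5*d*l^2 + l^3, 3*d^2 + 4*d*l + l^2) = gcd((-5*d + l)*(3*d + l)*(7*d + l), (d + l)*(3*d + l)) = 3*d + l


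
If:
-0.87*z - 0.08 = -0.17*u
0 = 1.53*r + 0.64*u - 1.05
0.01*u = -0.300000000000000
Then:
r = 13.24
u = -30.00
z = -5.95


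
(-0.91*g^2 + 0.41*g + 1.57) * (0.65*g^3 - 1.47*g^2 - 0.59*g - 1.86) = -0.5915*g^5 + 1.6042*g^4 + 0.9547*g^3 - 0.8572*g^2 - 1.6889*g - 2.9202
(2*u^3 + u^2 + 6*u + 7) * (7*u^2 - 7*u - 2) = 14*u^5 - 7*u^4 + 31*u^3 + 5*u^2 - 61*u - 14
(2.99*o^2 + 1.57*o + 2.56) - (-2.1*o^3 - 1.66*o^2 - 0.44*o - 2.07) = 2.1*o^3 + 4.65*o^2 + 2.01*o + 4.63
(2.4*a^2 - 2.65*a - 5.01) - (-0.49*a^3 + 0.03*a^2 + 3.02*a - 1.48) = 0.49*a^3 + 2.37*a^2 - 5.67*a - 3.53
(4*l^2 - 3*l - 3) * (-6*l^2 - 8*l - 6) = -24*l^4 - 14*l^3 + 18*l^2 + 42*l + 18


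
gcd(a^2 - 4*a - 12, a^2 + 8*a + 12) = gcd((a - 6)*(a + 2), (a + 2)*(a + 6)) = a + 2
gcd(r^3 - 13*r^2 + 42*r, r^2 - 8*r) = r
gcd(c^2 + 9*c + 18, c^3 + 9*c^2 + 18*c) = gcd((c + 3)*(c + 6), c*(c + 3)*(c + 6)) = c^2 + 9*c + 18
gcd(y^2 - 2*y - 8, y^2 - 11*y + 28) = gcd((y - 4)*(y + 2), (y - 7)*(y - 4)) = y - 4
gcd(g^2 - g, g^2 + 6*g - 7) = g - 1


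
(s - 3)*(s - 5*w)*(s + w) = s^3 - 4*s^2*w - 3*s^2 - 5*s*w^2 + 12*s*w + 15*w^2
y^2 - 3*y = y*(y - 3)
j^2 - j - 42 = (j - 7)*(j + 6)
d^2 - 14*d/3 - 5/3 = (d - 5)*(d + 1/3)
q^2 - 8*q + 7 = (q - 7)*(q - 1)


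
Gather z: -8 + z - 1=z - 9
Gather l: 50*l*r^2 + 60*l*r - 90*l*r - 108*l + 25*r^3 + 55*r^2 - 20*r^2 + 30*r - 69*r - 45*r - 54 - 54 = l*(50*r^2 - 30*r - 108) + 25*r^3 + 35*r^2 - 84*r - 108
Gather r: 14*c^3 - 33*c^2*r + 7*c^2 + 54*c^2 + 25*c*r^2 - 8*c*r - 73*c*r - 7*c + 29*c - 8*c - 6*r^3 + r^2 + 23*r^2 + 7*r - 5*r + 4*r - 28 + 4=14*c^3 + 61*c^2 + 14*c - 6*r^3 + r^2*(25*c + 24) + r*(-33*c^2 - 81*c + 6) - 24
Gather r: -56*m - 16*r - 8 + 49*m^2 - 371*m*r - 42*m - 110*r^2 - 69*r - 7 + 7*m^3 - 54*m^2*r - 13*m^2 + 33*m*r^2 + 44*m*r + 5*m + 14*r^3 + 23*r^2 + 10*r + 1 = 7*m^3 + 36*m^2 - 93*m + 14*r^3 + r^2*(33*m - 87) + r*(-54*m^2 - 327*m - 75) - 14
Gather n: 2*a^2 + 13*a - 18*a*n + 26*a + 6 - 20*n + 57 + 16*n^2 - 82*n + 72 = 2*a^2 + 39*a + 16*n^2 + n*(-18*a - 102) + 135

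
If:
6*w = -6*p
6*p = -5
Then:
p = -5/6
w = 5/6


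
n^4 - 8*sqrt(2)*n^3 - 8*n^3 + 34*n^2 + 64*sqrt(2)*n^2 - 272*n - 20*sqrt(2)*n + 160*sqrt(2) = (n - 8)*(n - 5*sqrt(2))*(n - 2*sqrt(2))*(n - sqrt(2))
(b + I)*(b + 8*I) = b^2 + 9*I*b - 8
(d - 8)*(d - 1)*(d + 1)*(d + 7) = d^4 - d^3 - 57*d^2 + d + 56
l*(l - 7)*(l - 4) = l^3 - 11*l^2 + 28*l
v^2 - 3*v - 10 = (v - 5)*(v + 2)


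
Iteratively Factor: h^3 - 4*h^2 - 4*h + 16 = (h - 2)*(h^2 - 2*h - 8) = (h - 4)*(h - 2)*(h + 2)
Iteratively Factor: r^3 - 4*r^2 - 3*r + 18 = (r - 3)*(r^2 - r - 6) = (r - 3)*(r + 2)*(r - 3)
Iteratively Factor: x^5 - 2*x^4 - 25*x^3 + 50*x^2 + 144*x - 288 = (x - 4)*(x^4 + 2*x^3 - 17*x^2 - 18*x + 72) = (x - 4)*(x - 3)*(x^3 + 5*x^2 - 2*x - 24) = (x - 4)*(x - 3)*(x + 3)*(x^2 + 2*x - 8) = (x - 4)*(x - 3)*(x - 2)*(x + 3)*(x + 4)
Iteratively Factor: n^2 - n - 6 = (n + 2)*(n - 3)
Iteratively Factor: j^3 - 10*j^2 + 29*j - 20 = (j - 5)*(j^2 - 5*j + 4) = (j - 5)*(j - 1)*(j - 4)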